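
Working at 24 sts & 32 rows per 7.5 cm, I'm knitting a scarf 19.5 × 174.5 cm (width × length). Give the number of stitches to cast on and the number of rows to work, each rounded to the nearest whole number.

Stitch gauge = 24/7.5 = 3.2 sts/cm; 19.5 × 3.2 = 62.40 → 62 sts.
Row gauge = 32/7.5 = 4.267 rows/cm; 174.5 × 4.267 = 744.53 → 745 rows.

Cast on 62 stitches and work 745 rows.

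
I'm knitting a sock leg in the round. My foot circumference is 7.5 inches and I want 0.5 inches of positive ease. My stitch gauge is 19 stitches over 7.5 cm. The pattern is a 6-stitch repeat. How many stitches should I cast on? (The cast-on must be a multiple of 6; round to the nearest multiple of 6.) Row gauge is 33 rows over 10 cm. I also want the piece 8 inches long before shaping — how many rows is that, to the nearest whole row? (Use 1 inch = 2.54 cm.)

Finished = 7.5 + 0.5 = 8 inches.
8 inches × 2.54 = 20.32 cm.
19/7.5 = 2.533 sts per cm; 20.32 × 2.533 = 51.48 sts.
Nearest multiple of 6 → 54.
8 inches = 20.32 cm; × 3.3 = 67.06 → 67 rows.

Cast on 54 stitches; work 67 rows.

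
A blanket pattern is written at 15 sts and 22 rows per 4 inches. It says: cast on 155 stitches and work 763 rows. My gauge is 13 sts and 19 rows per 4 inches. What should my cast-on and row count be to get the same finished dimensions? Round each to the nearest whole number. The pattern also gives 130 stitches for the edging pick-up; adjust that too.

Stitches: 155 × 13/15 = 134.33 → 134.
Rows: 763 × 19/22 = 658.95 → 659.
edging pick-up: 130 × 13/15 = 112.67 → 113.

Cast on 134 stitches; work 659 rows; edging pick-up 113 stitches.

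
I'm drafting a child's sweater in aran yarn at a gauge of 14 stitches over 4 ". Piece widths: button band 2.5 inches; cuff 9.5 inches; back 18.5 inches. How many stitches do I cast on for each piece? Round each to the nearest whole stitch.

Rate = 14/4 = 3.5 sts per in.
button band: 2.5 × 3.5 = 8.75 → 9.
cuff: 9.5 × 3.5 = 33.25 → 33.
back: 18.5 × 3.5 = 64.75 → 65.

button band 9; cuff 33; back 65.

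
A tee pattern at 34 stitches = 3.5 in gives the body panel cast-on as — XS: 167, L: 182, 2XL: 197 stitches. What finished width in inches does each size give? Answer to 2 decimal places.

XS 17.19 inches; L 18.74 inches; 2XL 20.28 inches.

34/3.5 = 9.714 sts per in.
XS: 167 / 9.714 = 17.191 → 17.19 in.
L: 182 / 9.714 = 18.735 → 18.74 in.
2XL: 197 / 9.714 = 20.279 → 20.28 in.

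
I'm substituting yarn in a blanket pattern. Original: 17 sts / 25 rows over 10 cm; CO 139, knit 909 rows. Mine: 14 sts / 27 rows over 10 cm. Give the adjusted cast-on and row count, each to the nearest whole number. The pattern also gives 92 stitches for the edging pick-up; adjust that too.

Stitches: 139 × 14/17 = 114.47 → 114.
Rows: 909 × 27/25 = 981.72 → 982.
edging pick-up: 92 × 14/17 = 75.76 → 76.

Cast on 114 stitches; work 982 rows; edging pick-up 76 stitches.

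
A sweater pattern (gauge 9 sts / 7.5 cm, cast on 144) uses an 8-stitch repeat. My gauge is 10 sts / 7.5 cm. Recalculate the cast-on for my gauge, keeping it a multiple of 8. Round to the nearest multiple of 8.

144 × 10 / 9 = 160.00.
Nearest multiple of 8: 160.

CO 160 sts.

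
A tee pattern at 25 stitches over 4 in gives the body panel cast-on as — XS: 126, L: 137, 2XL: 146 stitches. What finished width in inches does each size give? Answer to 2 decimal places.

XS 20.16 inches; L 21.92 inches; 2XL 23.36 inches.

25/4 = 6.25 sts per in.
XS: 126 / 6.25 = 20.160 → 20.16 in.
L: 137 / 6.25 = 21.920 → 21.92 in.
2XL: 146 / 6.25 = 23.360 → 23.36 in.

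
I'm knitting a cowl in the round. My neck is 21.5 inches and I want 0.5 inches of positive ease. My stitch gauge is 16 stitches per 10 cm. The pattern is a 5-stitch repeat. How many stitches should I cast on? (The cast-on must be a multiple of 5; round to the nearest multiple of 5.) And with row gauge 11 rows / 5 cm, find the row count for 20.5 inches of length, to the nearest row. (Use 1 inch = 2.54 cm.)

Cast on 90 stitches; work 115 rows.

Finished = 21.5 + 0.5 = 22 inches.
22 inches × 2.54 = 55.88 cm.
16/10 = 1.6 sts per cm; 55.88 × 1.6 = 89.41 sts.
Nearest multiple of 5 → 90.
20.5 inches = 52.07 cm; × 2.2 = 114.55 → 115 rows.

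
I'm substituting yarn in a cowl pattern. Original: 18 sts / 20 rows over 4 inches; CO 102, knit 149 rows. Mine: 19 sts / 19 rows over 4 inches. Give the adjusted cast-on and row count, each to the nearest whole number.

Cast on 108 stitches; work 142 rows.

Stitches: 102 × 19/18 = 107.67 → 108.
Rows: 149 × 19/20 = 141.55 → 142.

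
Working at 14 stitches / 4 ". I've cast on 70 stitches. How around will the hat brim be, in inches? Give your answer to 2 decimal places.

20.00 inches.

14 stitches / 4 inch = 3.5 stitches per inch.
70 / 3.5 = 20.000 inches.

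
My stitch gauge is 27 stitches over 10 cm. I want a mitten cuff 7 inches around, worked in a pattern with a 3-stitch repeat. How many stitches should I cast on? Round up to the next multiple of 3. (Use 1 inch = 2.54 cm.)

7 in = 7 × 2.54 = 17.78 cm.
27 / 10 = 2.7 sts/cm.
17.78 × 2.7 = 48.01 sts.
→ 51.

51 stitches.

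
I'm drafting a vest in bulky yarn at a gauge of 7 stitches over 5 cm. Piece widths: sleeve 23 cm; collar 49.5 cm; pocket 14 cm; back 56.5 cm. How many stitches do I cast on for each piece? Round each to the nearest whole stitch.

sleeve 32; collar 69; pocket 20; back 79.

Rate = 7/5 = 1.4 sts per cm.
sleeve: 23 × 1.4 = 32.20 → 32.
collar: 49.5 × 1.4 = 69.30 → 69.
pocket: 14 × 1.4 = 19.60 → 20.
back: 56.5 × 1.4 = 79.10 → 79.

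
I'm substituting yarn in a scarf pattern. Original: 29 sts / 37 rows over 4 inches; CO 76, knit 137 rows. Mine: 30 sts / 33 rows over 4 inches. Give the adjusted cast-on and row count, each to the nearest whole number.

Cast on 79 stitches; work 122 rows.

Stitches: 76 × 30/29 = 78.62 → 79.
Rows: 137 × 33/37 = 122.19 → 122.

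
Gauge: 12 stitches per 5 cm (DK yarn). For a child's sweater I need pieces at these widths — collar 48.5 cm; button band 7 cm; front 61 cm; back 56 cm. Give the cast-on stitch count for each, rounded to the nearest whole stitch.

collar 116; button band 17; front 146; back 134.

Rate = 12/5 = 2.4 sts per cm.
collar: 48.5 × 2.4 = 116.40 → 116.
button band: 7 × 2.4 = 16.80 → 17.
front: 61 × 2.4 = 146.40 → 146.
back: 56 × 2.4 = 134.40 → 134.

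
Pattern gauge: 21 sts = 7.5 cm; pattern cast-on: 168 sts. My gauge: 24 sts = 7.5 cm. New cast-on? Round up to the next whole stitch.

Cast on 192 stitches.

Scale factor = 24 / 21 = 1.143.
168 × 24 / 21 = 192.00 sts.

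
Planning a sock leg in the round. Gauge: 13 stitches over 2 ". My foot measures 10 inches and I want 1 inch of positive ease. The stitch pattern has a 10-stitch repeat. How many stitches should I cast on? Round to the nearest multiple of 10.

Finished = 10 + 1 = 11 inches.
13 / 2 = 6.5 sts/in.
11 × 6.5 = 71.50 sts.
Nearest multiple of 10: 70.

Cast on 70 stitches.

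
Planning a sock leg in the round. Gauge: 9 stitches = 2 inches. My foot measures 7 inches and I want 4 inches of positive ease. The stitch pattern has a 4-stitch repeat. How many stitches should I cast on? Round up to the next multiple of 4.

52 stitches.

Finished = 7 + 4 = 11 inches.
9 / 2 = 4.5 sts/in.
11 × 4.5 = 49.50 sts.
Next multiple of 4: 52.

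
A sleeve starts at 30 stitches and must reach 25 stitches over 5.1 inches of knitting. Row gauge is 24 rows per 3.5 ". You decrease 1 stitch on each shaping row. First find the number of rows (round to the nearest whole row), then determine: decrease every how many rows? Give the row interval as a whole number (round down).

Rows = 5.1 × 6.857 = 35.0 → 35 rows.
Stitches to remove: 5 → 5 shaping rows (at 1 st each).
35 / 5 = 7.00 → every 7 rows.

Decrease every 7th row.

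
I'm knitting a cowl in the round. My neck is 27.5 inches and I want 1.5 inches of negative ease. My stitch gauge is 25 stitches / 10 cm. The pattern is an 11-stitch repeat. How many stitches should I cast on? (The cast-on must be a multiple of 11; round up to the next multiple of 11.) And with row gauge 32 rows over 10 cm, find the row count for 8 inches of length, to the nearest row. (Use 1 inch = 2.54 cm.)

Finished = 27.5 − 1.5 = 26 inches.
26 inches × 2.54 = 66.04 cm.
25/10 = 2.5 sts per cm; 66.04 × 2.5 = 165.10 sts.
Next multiple of 11 → 176.
8 inches = 20.32 cm; × 3.2 = 65.02 → 65 rows.

Cast on 176 stitches; work 65 rows.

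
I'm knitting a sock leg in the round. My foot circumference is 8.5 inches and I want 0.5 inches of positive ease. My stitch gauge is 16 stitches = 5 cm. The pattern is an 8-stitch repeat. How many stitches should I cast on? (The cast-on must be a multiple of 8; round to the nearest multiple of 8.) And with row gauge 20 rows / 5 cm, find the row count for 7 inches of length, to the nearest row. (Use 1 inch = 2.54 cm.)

Finished = 8.5 + 0.5 = 9 inches.
9 inches × 2.54 = 22.86 cm.
16/5 = 3.2 sts per cm; 22.86 × 3.2 = 73.15 sts.
Nearest multiple of 8 → 72.
7 inches = 17.78 cm; × 4 = 71.12 → 71 rows.

Cast on 72 stitches; work 71 rows.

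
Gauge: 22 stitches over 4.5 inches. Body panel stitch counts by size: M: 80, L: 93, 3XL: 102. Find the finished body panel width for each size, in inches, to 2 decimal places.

M 16.36 inches; L 19.02 inches; 3XL 20.86 inches.

22/4.5 = 4.889 sts per in.
M: 80 / 4.889 = 16.364 → 16.36 in.
L: 93 / 4.889 = 19.023 → 19.02 in.
3XL: 102 / 4.889 = 20.864 → 20.86 in.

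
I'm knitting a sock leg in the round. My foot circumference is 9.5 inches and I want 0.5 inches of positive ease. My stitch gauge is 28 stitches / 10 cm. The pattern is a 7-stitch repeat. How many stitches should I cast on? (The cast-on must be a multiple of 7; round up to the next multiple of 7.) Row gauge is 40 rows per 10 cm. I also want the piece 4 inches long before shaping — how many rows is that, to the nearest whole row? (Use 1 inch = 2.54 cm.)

Finished = 9.5 + 0.5 = 10 inches.
10 inches × 2.54 = 25.40 cm.
28/10 = 2.8 sts per cm; 25.40 × 2.8 = 71.12 sts.
Next multiple of 7 → 77.
4 inches = 10.16 cm; × 4 = 40.64 → 41 rows.

Cast on 77 stitches; work 41 rows.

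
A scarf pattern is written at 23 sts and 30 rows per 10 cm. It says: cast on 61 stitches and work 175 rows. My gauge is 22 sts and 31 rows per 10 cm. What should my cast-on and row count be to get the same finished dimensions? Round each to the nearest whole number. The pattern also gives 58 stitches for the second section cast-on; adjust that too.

Cast on 58 stitches; work 181 rows; second section cast-on 55 stitches.

Stitches: 61 × 22/23 = 58.35 → 58.
Rows: 175 × 31/30 = 180.83 → 181.
second section cast-on: 58 × 22/23 = 55.48 → 55.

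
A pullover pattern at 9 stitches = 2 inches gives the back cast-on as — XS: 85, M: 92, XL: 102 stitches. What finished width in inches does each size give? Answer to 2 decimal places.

9/2 = 4.5 sts per in.
XS: 85 / 4.5 = 18.889 → 18.89 in.
M: 92 / 4.5 = 20.444 → 20.44 in.
XL: 102 / 4.5 = 22.667 → 22.67 in.

XS 18.89 inches; M 20.44 inches; XL 22.67 inches.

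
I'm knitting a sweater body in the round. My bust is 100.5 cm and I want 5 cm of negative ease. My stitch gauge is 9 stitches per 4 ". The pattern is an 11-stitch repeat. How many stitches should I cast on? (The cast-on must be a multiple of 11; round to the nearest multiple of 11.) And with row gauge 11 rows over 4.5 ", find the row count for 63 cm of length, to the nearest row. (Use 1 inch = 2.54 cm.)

Finished = 100.5 − 5 = 95.5 cm.
95.5 cm × 1/2.54 = 37.60 inches.
9/4 = 2.25 sts per in; 37.60 × 2.25 = 84.60 sts.
Nearest multiple of 11 → 88.
63 cm = 24.80 inches; × 2.444 = 60.63 → 61 rows.

Cast on 88 stitches; work 61 rows.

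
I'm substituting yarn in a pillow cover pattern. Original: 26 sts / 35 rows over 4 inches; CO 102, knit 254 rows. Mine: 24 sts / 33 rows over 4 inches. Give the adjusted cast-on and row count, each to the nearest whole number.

Cast on 94 stitches; work 239 rows.

Stitches: 102 × 24/26 = 94.15 → 94.
Rows: 254 × 33/35 = 239.49 → 239.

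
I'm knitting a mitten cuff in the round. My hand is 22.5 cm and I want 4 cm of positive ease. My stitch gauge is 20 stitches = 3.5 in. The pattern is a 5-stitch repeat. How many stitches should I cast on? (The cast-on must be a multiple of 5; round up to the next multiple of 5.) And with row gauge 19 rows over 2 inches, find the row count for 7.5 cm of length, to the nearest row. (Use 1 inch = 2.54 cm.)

Cast on 60 stitches; work 28 rows.

Finished = 22.5 + 4 = 26.5 cm.
26.5 cm × 1/2.54 = 10.43 inches.
20/3.5 = 5.714 sts per in; 10.43 × 5.714 = 59.62 sts.
Next multiple of 5 → 60.
7.5 cm = 2.95 inches; × 9.5 = 28.05 → 28 rows.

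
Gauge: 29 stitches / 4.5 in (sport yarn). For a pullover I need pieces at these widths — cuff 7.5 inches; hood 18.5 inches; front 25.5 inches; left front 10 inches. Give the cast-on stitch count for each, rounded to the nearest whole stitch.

cuff 48; hood 119; front 164; left front 64.

Rate = 29/4.5 = 6.444 sts per in.
cuff: 7.5 × 6.444 = 48.33 → 48.
hood: 18.5 × 6.444 = 119.22 → 119.
front: 25.5 × 6.444 = 164.33 → 164.
left front: 10 × 6.444 = 64.44 → 64.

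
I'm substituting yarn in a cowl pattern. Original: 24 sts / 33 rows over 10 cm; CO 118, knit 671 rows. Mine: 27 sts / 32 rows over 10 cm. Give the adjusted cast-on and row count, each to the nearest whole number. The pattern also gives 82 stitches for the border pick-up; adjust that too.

Stitches: 118 × 27/24 = 132.75 → 133.
Rows: 671 × 32/33 = 650.67 → 651.
border pick-up: 82 × 27/24 = 92.25 → 92.

Cast on 133 stitches; work 651 rows; border pick-up 92 stitches.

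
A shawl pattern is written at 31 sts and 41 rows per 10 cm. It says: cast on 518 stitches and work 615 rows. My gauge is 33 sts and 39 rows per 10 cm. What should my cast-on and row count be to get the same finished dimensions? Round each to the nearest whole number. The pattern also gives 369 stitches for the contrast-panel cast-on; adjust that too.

Stitches: 518 × 33/31 = 551.42 → 551.
Rows: 615 × 39/41 = 585.00 → 585.
contrast-panel cast-on: 369 × 33/31 = 392.81 → 393.

Cast on 551 stitches; work 585 rows; contrast-panel cast-on 393 stitches.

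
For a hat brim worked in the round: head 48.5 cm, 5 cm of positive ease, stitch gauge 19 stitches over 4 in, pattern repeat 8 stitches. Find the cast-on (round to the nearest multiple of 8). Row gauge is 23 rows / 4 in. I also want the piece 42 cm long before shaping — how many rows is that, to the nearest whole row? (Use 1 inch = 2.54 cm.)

Finished = 48.5 + 5 = 53.5 cm.
53.5 cm × 1/2.54 = 21.06 inches.
19/4 = 4.75 sts per in; 21.06 × 4.75 = 100.05 sts.
Nearest multiple of 8 → 104.
42 cm = 16.54 inches; × 5.75 = 95.08 → 95 rows.

Cast on 104 stitches; work 95 rows.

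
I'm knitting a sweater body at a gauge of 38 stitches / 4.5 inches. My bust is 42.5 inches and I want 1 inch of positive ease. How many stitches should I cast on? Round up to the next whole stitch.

CO 368 sts.

Finished = 42.5 + 1 = 43.5 in.
38 / 4.5 = 8.444 sts per inch.
43.50 × 8.444 = 367.33 sts.
→ 368 sts.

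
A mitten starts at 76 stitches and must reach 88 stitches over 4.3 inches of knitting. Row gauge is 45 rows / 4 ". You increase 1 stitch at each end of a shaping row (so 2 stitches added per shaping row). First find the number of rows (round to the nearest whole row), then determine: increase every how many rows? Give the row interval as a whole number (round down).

Rows = 4.3 × 11.25 = 48.4 → 48 rows.
Stitches to add: 12 → 6 shaping rows (at 2 st each).
48 / 6 = 8.00 → every 8 rows.

Increase every 8th row.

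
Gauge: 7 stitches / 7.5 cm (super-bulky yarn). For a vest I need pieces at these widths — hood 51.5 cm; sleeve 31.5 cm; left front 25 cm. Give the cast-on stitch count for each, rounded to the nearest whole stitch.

hood 48; sleeve 29; left front 23.

Rate = 7/7.5 = 0.933 sts per cm.
hood: 51.5 × 0.933 = 48.07 → 48.
sleeve: 31.5 × 0.933 = 29.40 → 29.
left front: 25 × 0.933 = 23.33 → 23.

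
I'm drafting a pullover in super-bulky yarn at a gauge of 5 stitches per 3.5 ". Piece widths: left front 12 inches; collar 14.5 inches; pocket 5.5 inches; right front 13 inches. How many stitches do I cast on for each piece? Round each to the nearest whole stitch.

Rate = 5/3.5 = 1.429 sts per in.
left front: 12 × 1.429 = 17.14 → 17.
collar: 14.5 × 1.429 = 20.71 → 21.
pocket: 5.5 × 1.429 = 7.86 → 8.
right front: 13 × 1.429 = 18.57 → 19.

left front 17; collar 21; pocket 8; right front 19.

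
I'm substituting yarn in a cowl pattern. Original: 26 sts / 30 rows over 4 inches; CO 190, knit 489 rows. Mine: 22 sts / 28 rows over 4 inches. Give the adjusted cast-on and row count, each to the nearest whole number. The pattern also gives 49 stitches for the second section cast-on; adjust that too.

Cast on 161 stitches; work 456 rows; second section cast-on 41 stitches.

Stitches: 190 × 22/26 = 160.77 → 161.
Rows: 489 × 28/30 = 456.40 → 456.
second section cast-on: 49 × 22/26 = 41.46 → 41.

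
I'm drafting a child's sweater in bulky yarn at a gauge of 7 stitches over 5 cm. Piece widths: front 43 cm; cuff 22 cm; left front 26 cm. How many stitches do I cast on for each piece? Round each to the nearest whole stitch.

Rate = 7/5 = 1.4 sts per cm.
front: 43 × 1.4 = 60.20 → 60.
cuff: 22 × 1.4 = 30.80 → 31.
left front: 26 × 1.4 = 36.40 → 36.

front 60; cuff 31; left front 36.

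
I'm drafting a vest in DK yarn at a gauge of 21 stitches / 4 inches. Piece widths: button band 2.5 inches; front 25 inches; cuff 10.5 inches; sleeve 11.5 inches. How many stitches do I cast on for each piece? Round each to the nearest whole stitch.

button band 13; front 131; cuff 55; sleeve 60.

Rate = 21/4 = 5.25 sts per in.
button band: 2.5 × 5.25 = 13.12 → 13.
front: 25 × 5.25 = 131.25 → 131.
cuff: 10.5 × 5.25 = 55.12 → 55.
sleeve: 11.5 × 5.25 = 60.38 → 60.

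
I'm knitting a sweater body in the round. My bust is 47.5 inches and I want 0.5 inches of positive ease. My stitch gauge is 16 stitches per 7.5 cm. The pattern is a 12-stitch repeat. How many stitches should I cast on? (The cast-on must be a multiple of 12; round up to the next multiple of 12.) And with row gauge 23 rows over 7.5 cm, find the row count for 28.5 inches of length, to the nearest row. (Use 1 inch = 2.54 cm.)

Cast on 264 stitches; work 222 rows.

Finished = 47.5 + 0.5 = 48 inches.
48 inches × 2.54 = 121.92 cm.
16/7.5 = 2.133 sts per cm; 121.92 × 2.133 = 260.10 sts.
Next multiple of 12 → 264.
28.5 inches = 72.39 cm; × 3.067 = 222.00 → 222 rows.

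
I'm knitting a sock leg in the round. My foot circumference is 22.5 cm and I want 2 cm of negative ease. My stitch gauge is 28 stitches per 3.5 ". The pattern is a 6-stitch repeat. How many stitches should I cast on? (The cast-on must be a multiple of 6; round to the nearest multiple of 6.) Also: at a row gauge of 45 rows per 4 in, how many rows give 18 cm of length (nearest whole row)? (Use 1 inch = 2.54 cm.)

Cast on 66 stitches; work 80 rows.

Finished = 22.5 − 2 = 20.5 cm.
20.5 cm × 1/2.54 = 8.07 inches.
28/3.5 = 8 sts per in; 8.07 × 8 = 64.57 sts.
Nearest multiple of 6 → 66.
18 cm = 7.09 inches; × 11.25 = 79.72 → 80 rows.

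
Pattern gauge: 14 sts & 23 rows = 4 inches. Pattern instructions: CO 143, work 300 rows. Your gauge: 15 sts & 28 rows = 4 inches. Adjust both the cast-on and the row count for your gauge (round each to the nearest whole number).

Stitches: 143 × 15/14 = 153.21 → 153.
Rows: 300 × 28/23 = 365.22 → 365.

Cast on 153 stitches; work 365 rows.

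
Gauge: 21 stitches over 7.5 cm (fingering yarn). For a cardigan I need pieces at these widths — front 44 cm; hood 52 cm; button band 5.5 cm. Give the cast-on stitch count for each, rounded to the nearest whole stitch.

front 123; hood 146; button band 15.

Rate = 21/7.5 = 2.8 sts per cm.
front: 44 × 2.8 = 123.20 → 123.
hood: 52 × 2.8 = 145.60 → 146.
button band: 5.5 × 2.8 = 15.40 → 15.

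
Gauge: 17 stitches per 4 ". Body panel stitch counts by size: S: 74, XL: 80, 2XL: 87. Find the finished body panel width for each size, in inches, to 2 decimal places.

S 17.41 inches; XL 18.82 inches; 2XL 20.47 inches.

17/4 = 4.25 sts per in.
S: 74 / 4.25 = 17.412 → 17.41 in.
XL: 80 / 4.25 = 18.824 → 18.82 in.
2XL: 87 / 4.25 = 20.471 → 20.47 in.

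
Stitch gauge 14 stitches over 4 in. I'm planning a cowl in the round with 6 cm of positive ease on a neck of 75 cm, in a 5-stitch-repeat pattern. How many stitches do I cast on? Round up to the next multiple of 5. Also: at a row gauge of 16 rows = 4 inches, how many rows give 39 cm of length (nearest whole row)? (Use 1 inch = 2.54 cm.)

Finished = 75 + 6 = 81 cm.
81 cm × 1/2.54 = 31.89 inches.
14/4 = 3.5 sts per in; 31.89 × 3.5 = 111.61 sts.
Next multiple of 5 → 115.
39 cm = 15.35 inches; × 4 = 61.42 → 61 rows.

Cast on 115 stitches; work 61 rows.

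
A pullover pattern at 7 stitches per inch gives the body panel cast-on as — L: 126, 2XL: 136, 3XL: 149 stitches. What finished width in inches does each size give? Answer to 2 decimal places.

7/1 = 7 sts per in.
L: 126 / 7 = 18.000 → 18.00 in.
2XL: 136 / 7 = 19.429 → 19.43 in.
3XL: 149 / 7 = 21.286 → 21.29 in.

L 18.00 inches; 2XL 19.43 inches; 3XL 21.29 inches.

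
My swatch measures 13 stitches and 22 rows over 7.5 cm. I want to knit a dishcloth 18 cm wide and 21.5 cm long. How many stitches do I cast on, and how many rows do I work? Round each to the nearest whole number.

Cast on 31 stitches and work 63 rows.

Stitch gauge = 13/7.5 = 1.733 sts/cm; 18 × 1.733 = 31.20 → 31 sts.
Row gauge = 22/7.5 = 2.933 rows/cm; 21.5 × 2.933 = 63.07 → 63 rows.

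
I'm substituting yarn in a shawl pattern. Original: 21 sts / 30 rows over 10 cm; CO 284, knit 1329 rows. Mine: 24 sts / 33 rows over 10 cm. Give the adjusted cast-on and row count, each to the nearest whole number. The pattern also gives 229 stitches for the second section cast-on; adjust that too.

Cast on 325 stitches; work 1462 rows; second section cast-on 262 stitches.

Stitches: 284 × 24/21 = 324.57 → 325.
Rows: 1329 × 33/30 = 1461.90 → 1462.
second section cast-on: 229 × 24/21 = 261.71 → 262.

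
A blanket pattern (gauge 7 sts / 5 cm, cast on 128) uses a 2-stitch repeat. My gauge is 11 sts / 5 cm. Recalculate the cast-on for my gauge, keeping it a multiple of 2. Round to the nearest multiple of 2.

128 × 11 / 7 = 201.14.
Nearest multiple of 2: 202.

CO 202 sts.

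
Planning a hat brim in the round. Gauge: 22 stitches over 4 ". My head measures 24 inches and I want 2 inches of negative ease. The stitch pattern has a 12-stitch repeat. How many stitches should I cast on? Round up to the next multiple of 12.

CO 132 sts.

Finished = 24 − 2 = 22 inches.
22 / 4 = 5.5 sts/in.
22 × 5.5 = 121.00 sts.
Next multiple of 12: 132.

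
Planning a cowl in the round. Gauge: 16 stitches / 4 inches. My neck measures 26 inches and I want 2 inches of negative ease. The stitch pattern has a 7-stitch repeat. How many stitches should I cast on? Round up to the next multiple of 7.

98 stitches.

Finished = 26 − 2 = 24 inches.
16 / 4 = 4 sts/in.
24 × 4 = 96.00 sts.
Next multiple of 7: 98.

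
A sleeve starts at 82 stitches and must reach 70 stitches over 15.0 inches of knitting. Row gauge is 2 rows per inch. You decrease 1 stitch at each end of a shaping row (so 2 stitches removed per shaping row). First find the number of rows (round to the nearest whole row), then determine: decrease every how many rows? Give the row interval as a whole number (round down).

Rows = 15.0 × 2 = 30.0 → 30 rows.
Stitches to remove: 12 → 6 shaping rows (at 2 st each).
30 / 6 = 5.00 → every 5 rows.

Decrease every 5th row.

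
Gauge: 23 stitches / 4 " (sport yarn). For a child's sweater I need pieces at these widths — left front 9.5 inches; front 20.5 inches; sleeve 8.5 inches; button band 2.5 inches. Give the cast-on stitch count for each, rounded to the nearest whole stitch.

left front 55; front 118; sleeve 49; button band 14.

Rate = 23/4 = 5.75 sts per in.
left front: 9.5 × 5.75 = 54.62 → 55.
front: 20.5 × 5.75 = 117.88 → 118.
sleeve: 8.5 × 5.75 = 48.88 → 49.
button band: 2.5 × 5.75 = 14.38 → 14.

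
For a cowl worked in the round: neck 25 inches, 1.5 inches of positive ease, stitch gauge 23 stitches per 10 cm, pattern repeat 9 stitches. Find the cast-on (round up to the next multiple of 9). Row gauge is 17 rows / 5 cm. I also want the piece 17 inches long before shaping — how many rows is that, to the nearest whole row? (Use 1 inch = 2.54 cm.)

Finished = 25 + 1.5 = 26.5 inches.
26.5 inches × 2.54 = 67.31 cm.
23/10 = 2.3 sts per cm; 67.31 × 2.3 = 154.81 sts.
Next multiple of 9 → 162.
17 inches = 43.18 cm; × 3.4 = 146.81 → 147 rows.

Cast on 162 stitches; work 147 rows.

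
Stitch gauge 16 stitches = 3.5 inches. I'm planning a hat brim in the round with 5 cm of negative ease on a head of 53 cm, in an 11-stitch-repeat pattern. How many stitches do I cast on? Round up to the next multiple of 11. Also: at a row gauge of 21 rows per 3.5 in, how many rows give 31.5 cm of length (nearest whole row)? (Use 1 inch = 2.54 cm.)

Cast on 88 stitches; work 74 rows.

Finished = 53 − 5 = 48 cm.
48 cm × 1/2.54 = 18.90 inches.
16/3.5 = 4.571 sts per in; 18.90 × 4.571 = 86.39 sts.
Next multiple of 11 → 88.
31.5 cm = 12.40 inches; × 6 = 74.41 → 74 rows.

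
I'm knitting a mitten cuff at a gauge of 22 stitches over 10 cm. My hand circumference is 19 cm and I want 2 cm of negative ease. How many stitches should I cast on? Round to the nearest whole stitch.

Cast on 37 stitches.

Finished = 19 − 2 = 17 cm.
22 / 10 = 2.2 sts per cm.
17.00 × 2.2 = 37.40 sts.
→ 37 sts.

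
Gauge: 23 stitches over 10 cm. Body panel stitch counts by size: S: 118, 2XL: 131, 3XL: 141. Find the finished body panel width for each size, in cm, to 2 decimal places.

23/10 = 2.3 sts per cm.
S: 118 / 2.3 = 51.304 → 51.30 cm.
2XL: 131 / 2.3 = 56.957 → 56.96 cm.
3XL: 141 / 2.3 = 61.304 → 61.30 cm.

S 51.30 cm; 2XL 56.96 cm; 3XL 61.30 cm.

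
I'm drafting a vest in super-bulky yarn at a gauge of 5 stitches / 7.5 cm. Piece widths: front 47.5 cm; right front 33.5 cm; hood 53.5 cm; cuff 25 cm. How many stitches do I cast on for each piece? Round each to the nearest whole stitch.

front 32; right front 22; hood 36; cuff 17.

Rate = 5/7.5 = 0.667 sts per cm.
front: 47.5 × 0.667 = 31.67 → 32.
right front: 33.5 × 0.667 = 22.33 → 22.
hood: 53.5 × 0.667 = 35.67 → 36.
cuff: 25 × 0.667 = 16.67 → 17.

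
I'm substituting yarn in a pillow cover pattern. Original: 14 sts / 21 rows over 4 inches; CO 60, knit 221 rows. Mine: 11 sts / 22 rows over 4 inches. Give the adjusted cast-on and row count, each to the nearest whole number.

Cast on 47 stitches; work 232 rows.

Stitches: 60 × 11/14 = 47.14 → 47.
Rows: 221 × 22/21 = 231.52 → 232.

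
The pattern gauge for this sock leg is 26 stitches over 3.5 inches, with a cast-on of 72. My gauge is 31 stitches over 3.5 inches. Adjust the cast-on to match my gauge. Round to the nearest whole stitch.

Scale factor = 31 / 26 = 1.192.
72 × 31 / 26 = 85.85 sts.
→ 86 sts.

Cast on 86 stitches.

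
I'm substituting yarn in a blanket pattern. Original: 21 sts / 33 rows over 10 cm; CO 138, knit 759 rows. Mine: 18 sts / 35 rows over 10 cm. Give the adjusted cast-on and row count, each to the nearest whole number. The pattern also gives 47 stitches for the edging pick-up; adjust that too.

Stitches: 138 × 18/21 = 118.29 → 118.
Rows: 759 × 35/33 = 805.00 → 805.
edging pick-up: 47 × 18/21 = 40.29 → 40.

Cast on 118 stitches; work 805 rows; edging pick-up 40 stitches.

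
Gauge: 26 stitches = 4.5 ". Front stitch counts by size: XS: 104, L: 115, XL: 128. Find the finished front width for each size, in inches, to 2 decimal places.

XS 18.00 inches; L 19.90 inches; XL 22.15 inches.

26/4.5 = 5.778 sts per in.
XS: 104 / 5.778 = 18.000 → 18.00 in.
L: 115 / 5.778 = 19.904 → 19.90 in.
XL: 128 / 5.778 = 22.154 → 22.15 in.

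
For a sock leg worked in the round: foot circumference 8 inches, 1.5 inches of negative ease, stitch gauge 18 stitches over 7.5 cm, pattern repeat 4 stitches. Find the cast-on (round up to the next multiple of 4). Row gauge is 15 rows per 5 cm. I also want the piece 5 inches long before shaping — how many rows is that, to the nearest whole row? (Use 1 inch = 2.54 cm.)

Cast on 40 stitches; work 38 rows.

Finished = 8 − 1.5 = 6.5 inches.
6.5 inches × 2.54 = 16.51 cm.
18/7.5 = 2.4 sts per cm; 16.51 × 2.4 = 39.62 sts.
Next multiple of 4 → 40.
5 inches = 12.70 cm; × 3 = 38.10 → 38 rows.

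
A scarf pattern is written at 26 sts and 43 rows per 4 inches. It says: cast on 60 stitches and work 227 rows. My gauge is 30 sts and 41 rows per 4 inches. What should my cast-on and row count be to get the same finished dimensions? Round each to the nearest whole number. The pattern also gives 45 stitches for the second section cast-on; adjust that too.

Stitches: 60 × 30/26 = 69.23 → 69.
Rows: 227 × 41/43 = 216.44 → 216.
second section cast-on: 45 × 30/26 = 51.92 → 52.

Cast on 69 stitches; work 216 rows; second section cast-on 52 stitches.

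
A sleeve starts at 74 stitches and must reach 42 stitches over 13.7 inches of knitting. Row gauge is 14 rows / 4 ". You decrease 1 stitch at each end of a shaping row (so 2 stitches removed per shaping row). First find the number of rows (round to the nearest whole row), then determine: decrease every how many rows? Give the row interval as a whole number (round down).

Rows = 13.7 × 3.5 = 47.9 → 48 rows.
Stitches to remove: 32 → 16 shaping rows (at 2 st each).
48 / 16 = 3.00 → every 3 rows.

Decrease every 3rd row.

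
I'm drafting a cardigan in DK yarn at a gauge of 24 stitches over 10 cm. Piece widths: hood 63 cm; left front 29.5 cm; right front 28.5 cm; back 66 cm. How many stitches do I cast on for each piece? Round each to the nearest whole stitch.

hood 151; left front 71; right front 68; back 158.

Rate = 24/10 = 2.4 sts per cm.
hood: 63 × 2.4 = 151.20 → 151.
left front: 29.5 × 2.4 = 70.80 → 71.
right front: 28.5 × 2.4 = 68.40 → 68.
back: 66 × 2.4 = 158.40 → 158.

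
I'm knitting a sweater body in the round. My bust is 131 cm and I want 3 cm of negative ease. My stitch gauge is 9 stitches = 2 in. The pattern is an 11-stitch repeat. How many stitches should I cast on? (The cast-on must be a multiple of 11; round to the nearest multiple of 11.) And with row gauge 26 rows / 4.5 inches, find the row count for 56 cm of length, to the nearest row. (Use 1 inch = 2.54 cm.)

Cast on 231 stitches; work 127 rows.

Finished = 131 − 3 = 128 cm.
128 cm × 1/2.54 = 50.39 inches.
9/2 = 4.5 sts per in; 50.39 × 4.5 = 226.77 sts.
Nearest multiple of 11 → 231.
56 cm = 22.05 inches; × 5.778 = 127.38 → 127 rows.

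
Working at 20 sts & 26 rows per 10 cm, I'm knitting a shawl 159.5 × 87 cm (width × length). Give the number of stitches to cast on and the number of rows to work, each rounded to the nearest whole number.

Stitch gauge = 20/10 = 2 sts/cm; 159.5 × 2 = 319.00 → 319 sts.
Row gauge = 26/10 = 2.6 rows/cm; 87 × 2.6 = 226.20 → 226 rows.

Cast on 319 stitches and work 226 rows.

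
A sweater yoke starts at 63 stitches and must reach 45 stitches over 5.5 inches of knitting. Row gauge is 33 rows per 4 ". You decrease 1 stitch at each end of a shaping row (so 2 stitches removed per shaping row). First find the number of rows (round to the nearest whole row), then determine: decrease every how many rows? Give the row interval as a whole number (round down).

Decrease every 5th row.

Rows = 5.5 × 8.25 = 45.4 → 45 rows.
Stitches to remove: 18 → 9 shaping rows (at 2 st each).
45 / 9 = 5.00 → every 5 rows.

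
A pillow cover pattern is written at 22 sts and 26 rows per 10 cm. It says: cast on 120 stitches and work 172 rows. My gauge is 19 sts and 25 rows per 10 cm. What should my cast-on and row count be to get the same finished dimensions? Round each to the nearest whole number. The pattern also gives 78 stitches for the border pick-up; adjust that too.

Stitches: 120 × 19/22 = 103.64 → 104.
Rows: 172 × 25/26 = 165.38 → 165.
border pick-up: 78 × 19/22 = 67.36 → 67.

Cast on 104 stitches; work 165 rows; border pick-up 67 stitches.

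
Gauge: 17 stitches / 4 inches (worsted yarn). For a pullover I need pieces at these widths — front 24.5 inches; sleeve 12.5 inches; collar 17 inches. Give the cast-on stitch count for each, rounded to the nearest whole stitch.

front 104; sleeve 53; collar 72.

Rate = 17/4 = 4.25 sts per in.
front: 24.5 × 4.25 = 104.12 → 104.
sleeve: 12.5 × 4.25 = 53.12 → 53.
collar: 17 × 4.25 = 72.25 → 72.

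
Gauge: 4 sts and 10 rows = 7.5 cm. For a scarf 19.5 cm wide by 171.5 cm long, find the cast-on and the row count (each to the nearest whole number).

Stitch gauge = 4/7.5 = 0.533 sts/cm; 19.5 × 0.533 = 10.40 → 10 sts.
Row gauge = 10/7.5 = 1.333 rows/cm; 171.5 × 1.333 = 228.67 → 229 rows.

Cast on 10 stitches and work 229 rows.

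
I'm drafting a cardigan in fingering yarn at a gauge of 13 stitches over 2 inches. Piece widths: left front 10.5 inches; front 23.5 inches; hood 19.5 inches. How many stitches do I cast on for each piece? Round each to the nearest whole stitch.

Rate = 13/2 = 6.5 sts per in.
left front: 10.5 × 6.5 = 68.25 → 68.
front: 23.5 × 6.5 = 152.75 → 153.
hood: 19.5 × 6.5 = 126.75 → 127.

left front 68; front 153; hood 127.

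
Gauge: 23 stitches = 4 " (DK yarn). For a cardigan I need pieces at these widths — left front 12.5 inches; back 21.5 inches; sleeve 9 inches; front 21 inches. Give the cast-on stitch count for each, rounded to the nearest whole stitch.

left front 72; back 124; sleeve 52; front 121.

Rate = 23/4 = 5.75 sts per in.
left front: 12.5 × 5.75 = 71.88 → 72.
back: 21.5 × 5.75 = 123.62 → 124.
sleeve: 9 × 5.75 = 51.75 → 52.
front: 21 × 5.75 = 120.75 → 121.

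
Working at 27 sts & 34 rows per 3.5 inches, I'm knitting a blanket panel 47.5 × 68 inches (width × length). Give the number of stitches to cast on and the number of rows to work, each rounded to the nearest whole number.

Cast on 366 stitches and work 661 rows.

Stitch gauge = 27/3.5 = 7.714 sts/in; 47.5 × 7.714 = 366.43 → 366 sts.
Row gauge = 34/3.5 = 9.714 rows/in; 68 × 9.714 = 660.57 → 661 rows.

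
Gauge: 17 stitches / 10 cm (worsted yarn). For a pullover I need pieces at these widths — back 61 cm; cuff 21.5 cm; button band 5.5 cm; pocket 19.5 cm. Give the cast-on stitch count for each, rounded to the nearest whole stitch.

Rate = 17/10 = 1.7 sts per cm.
back: 61 × 1.7 = 103.70 → 104.
cuff: 21.5 × 1.7 = 36.55 → 37.
button band: 5.5 × 1.7 = 9.35 → 9.
pocket: 19.5 × 1.7 = 33.15 → 33.

back 104; cuff 37; button band 9; pocket 33.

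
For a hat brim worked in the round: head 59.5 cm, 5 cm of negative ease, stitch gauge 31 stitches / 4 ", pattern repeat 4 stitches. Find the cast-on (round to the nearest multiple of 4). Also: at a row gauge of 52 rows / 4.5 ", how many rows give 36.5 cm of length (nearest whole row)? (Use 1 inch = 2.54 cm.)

Cast on 168 stitches; work 166 rows.

Finished = 59.5 − 5 = 54.5 cm.
54.5 cm × 1/2.54 = 21.46 inches.
31/4 = 7.75 sts per in; 21.46 × 7.75 = 166.29 sts.
Nearest multiple of 4 → 168.
36.5 cm = 14.37 inches; × 11.556 = 166.05 → 166 rows.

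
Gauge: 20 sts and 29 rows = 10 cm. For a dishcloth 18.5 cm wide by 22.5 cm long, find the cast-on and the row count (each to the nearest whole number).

Stitch gauge = 20/10 = 2 sts/cm; 18.5 × 2 = 37.00 → 37 sts.
Row gauge = 29/10 = 2.9 rows/cm; 22.5 × 2.9 = 65.25 → 65 rows.

Cast on 37 stitches and work 65 rows.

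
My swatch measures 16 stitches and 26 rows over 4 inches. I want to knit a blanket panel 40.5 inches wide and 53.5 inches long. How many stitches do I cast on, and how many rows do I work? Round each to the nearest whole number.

Cast on 162 stitches and work 348 rows.

Stitch gauge = 16/4 = 4 sts/in; 40.5 × 4 = 162.00 → 162 sts.
Row gauge = 26/4 = 6.5 rows/in; 53.5 × 6.5 = 347.75 → 348 rows.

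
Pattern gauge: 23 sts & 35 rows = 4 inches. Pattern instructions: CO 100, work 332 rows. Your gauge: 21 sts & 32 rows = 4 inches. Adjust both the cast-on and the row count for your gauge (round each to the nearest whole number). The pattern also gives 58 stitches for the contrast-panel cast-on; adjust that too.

Cast on 91 stitches; work 304 rows; contrast-panel cast-on 53 stitches.

Stitches: 100 × 21/23 = 91.30 → 91.
Rows: 332 × 32/35 = 303.54 → 304.
contrast-panel cast-on: 58 × 21/23 = 52.96 → 53.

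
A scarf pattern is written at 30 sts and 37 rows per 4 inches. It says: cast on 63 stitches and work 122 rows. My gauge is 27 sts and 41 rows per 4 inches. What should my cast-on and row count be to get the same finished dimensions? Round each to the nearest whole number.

Cast on 57 stitches; work 135 rows.

Stitches: 63 × 27/30 = 56.70 → 57.
Rows: 122 × 41/37 = 135.19 → 135.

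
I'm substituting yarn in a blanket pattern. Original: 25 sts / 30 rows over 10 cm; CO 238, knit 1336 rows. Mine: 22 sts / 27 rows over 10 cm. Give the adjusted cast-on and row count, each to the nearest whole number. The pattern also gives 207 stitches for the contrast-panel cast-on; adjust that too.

Cast on 209 stitches; work 1202 rows; contrast-panel cast-on 182 stitches.

Stitches: 238 × 22/25 = 209.44 → 209.
Rows: 1336 × 27/30 = 1202.40 → 1202.
contrast-panel cast-on: 207 × 22/25 = 182.16 → 182.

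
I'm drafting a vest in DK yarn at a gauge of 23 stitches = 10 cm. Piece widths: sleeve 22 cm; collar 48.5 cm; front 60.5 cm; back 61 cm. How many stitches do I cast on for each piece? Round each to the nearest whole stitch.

Rate = 23/10 = 2.3 sts per cm.
sleeve: 22 × 2.3 = 50.60 → 51.
collar: 48.5 × 2.3 = 111.55 → 112.
front: 60.5 × 2.3 = 139.15 → 139.
back: 61 × 2.3 = 140.30 → 140.

sleeve 51; collar 112; front 139; back 140.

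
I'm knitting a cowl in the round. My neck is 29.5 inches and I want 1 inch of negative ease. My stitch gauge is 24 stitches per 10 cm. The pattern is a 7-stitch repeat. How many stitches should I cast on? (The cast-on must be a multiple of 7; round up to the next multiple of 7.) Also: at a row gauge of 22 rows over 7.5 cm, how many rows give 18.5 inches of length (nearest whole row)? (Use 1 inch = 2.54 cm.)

Finished = 29.5 − 1 = 28.5 inches.
28.5 inches × 2.54 = 72.39 cm.
24/10 = 2.4 sts per cm; 72.39 × 2.4 = 173.74 sts.
Next multiple of 7 → 175.
18.5 inches = 46.99 cm; × 2.933 = 137.84 → 138 rows.

Cast on 175 stitches; work 138 rows.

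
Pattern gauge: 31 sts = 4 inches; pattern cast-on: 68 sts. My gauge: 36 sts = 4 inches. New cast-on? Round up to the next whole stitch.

CO 79 sts.

Scale factor = 36 / 31 = 1.161.
68 × 36 / 31 = 78.97 sts.
→ 79 sts.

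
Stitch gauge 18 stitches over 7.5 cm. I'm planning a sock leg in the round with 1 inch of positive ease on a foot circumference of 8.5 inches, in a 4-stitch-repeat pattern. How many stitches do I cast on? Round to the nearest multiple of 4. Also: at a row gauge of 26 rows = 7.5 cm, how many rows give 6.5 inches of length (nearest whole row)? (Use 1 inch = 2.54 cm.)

Finished = 8.5 + 1 = 9.5 inches.
9.5 inches × 2.54 = 24.13 cm.
18/7.5 = 2.4 sts per cm; 24.13 × 2.4 = 57.91 sts.
Nearest multiple of 4 → 56.
6.5 inches = 16.51 cm; × 3.467 = 57.23 → 57 rows.

Cast on 56 stitches; work 57 rows.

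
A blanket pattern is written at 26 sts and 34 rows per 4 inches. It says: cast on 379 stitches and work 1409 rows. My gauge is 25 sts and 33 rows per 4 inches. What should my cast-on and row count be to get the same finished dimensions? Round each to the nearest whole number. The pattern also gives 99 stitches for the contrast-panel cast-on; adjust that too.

Stitches: 379 × 25/26 = 364.42 → 364.
Rows: 1409 × 33/34 = 1367.56 → 1368.
contrast-panel cast-on: 99 × 25/26 = 95.19 → 95.

Cast on 364 stitches; work 1368 rows; contrast-panel cast-on 95 stitches.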